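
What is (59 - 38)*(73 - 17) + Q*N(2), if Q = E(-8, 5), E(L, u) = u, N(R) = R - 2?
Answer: 1176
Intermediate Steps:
N(R) = -2 + R
Q = 5
(59 - 38)*(73 - 17) + Q*N(2) = (59 - 38)*(73 - 17) + 5*(-2 + 2) = 21*56 + 5*0 = 1176 + 0 = 1176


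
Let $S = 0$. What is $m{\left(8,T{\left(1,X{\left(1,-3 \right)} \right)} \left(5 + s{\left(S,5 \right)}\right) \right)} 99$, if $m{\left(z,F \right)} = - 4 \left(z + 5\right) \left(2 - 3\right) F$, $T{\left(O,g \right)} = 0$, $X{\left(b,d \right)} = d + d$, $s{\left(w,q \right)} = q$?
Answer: $0$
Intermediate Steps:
$X{\left(b,d \right)} = 2 d$
$m{\left(z,F \right)} = F \left(20 + 4 z\right)$ ($m{\left(z,F \right)} = - 4 \left(5 + z\right) \left(-1\right) F = - 4 \left(-5 - z\right) F = \left(20 + 4 z\right) F = F \left(20 + 4 z\right)$)
$m{\left(8,T{\left(1,X{\left(1,-3 \right)} \right)} \left(5 + s{\left(S,5 \right)}\right) \right)} 99 = 4 \cdot 0 \left(5 + 5\right) \left(5 + 8\right) 99 = 4 \cdot 0 \cdot 10 \cdot 13 \cdot 99 = 4 \cdot 0 \cdot 13 \cdot 99 = 0 \cdot 99 = 0$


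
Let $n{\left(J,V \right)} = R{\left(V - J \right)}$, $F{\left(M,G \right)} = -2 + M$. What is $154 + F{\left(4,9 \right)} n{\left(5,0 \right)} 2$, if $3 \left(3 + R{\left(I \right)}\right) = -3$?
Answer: $138$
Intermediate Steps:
$R{\left(I \right)} = -4$ ($R{\left(I \right)} = -3 + \frac{1}{3} \left(-3\right) = -3 - 1 = -4$)
$n{\left(J,V \right)} = -4$
$154 + F{\left(4,9 \right)} n{\left(5,0 \right)} 2 = 154 + \left(-2 + 4\right) \left(\left(-4\right) 2\right) = 154 + 2 \left(-8\right) = 154 - 16 = 138$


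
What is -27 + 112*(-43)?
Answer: -4843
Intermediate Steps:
-27 + 112*(-43) = -27 - 4816 = -4843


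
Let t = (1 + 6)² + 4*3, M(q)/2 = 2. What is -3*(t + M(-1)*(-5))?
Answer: -123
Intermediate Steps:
M(q) = 4 (M(q) = 2*2 = 4)
t = 61 (t = 7² + 12 = 49 + 12 = 61)
-3*(t + M(-1)*(-5)) = -3*(61 + 4*(-5)) = -3*(61 - 20) = -3*41 = -123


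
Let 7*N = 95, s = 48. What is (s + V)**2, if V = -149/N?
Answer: 12369289/9025 ≈ 1370.6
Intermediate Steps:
N = 95/7 (N = (1/7)*95 = 95/7 ≈ 13.571)
V = -1043/95 (V = -149/95/7 = -149*7/95 = -1043/95 ≈ -10.979)
(s + V)**2 = (48 - 1043/95)**2 = (3517/95)**2 = 12369289/9025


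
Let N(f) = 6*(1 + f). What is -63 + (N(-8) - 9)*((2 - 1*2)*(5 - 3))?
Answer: -63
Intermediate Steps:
N(f) = 6 + 6*f
-63 + (N(-8) - 9)*((2 - 1*2)*(5 - 3)) = -63 + ((6 + 6*(-8)) - 9)*((2 - 1*2)*(5 - 3)) = -63 + ((6 - 48) - 9)*((2 - 2)*2) = -63 + (-42 - 9)*(0*2) = -63 - 51*0 = -63 + 0 = -63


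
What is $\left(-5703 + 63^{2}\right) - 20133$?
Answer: $-21867$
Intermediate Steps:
$\left(-5703 + 63^{2}\right) - 20133 = \left(-5703 + 3969\right) - 20133 = -1734 - 20133 = -21867$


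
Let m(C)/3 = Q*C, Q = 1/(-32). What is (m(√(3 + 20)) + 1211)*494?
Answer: 598234 - 741*√23/16 ≈ 5.9801e+5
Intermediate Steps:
Q = -1/32 ≈ -0.031250
m(C) = -3*C/32 (m(C) = 3*(-C/32) = -3*C/32)
(m(√(3 + 20)) + 1211)*494 = (-3*√(3 + 20)/32 + 1211)*494 = (-3*√23/32 + 1211)*494 = (1211 - 3*√23/32)*494 = 598234 - 741*√23/16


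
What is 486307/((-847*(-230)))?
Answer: 486307/194810 ≈ 2.4963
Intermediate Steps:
486307/((-847*(-230))) = 486307/194810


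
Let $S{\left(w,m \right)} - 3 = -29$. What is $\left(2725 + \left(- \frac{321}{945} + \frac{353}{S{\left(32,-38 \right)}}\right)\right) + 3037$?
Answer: $\frac{47076803}{8190} \approx 5748.1$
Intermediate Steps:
$S{\left(w,m \right)} = -26$ ($S{\left(w,m \right)} = 3 - 29 = -26$)
$\left(2725 + \left(- \frac{321}{945} + \frac{353}{S{\left(32,-38 \right)}}\right)\right) + 3037 = \left(2725 + \left(- \frac{321}{945} + \frac{353}{-26}\right)\right) + 3037 = \left(2725 + \left(\left(-321\right) \frac{1}{945} + 353 \left(- \frac{1}{26}\right)\right)\right) + 3037 = \left(2725 - \frac{113977}{8190}\right) + 3037 = \frac{22203773}{8190} + 3037 = \frac{47076803}{8190}$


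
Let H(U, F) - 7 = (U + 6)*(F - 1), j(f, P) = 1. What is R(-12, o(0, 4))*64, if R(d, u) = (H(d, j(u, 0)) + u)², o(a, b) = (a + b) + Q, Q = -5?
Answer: 2304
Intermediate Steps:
H(U, F) = 7 + (-1 + F)*(6 + U) (H(U, F) = 7 + (U + 6)*(F - 1) = 7 + (6 + U)*(-1 + F) = 7 + (-1 + F)*(6 + U))
o(a, b) = -5 + a + b (o(a, b) = (a + b) - 5 = -5 + a + b)
R(d, u) = (7 + u)² (R(d, u) = ((1 - d + 6*1 + 1*d) + u)² = ((1 - d + 6 + d) + u)² = (7 + u)²)
R(-12, o(0, 4))*64 = (7 + (-5 + 0 + 4))²*64 = (7 - 1)²*64 = 6²*64 = 36*64 = 2304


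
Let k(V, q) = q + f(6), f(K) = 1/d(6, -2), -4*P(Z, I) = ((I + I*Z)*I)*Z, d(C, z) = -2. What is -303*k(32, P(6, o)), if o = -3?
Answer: 28785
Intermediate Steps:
P(Z, I) = -I*Z*(I + I*Z)/4 (P(Z, I) = -(I + I*Z)*I*Z/4 = -I*(I + I*Z)*Z/4 = -I*Z*(I + I*Z)/4)
f(K) = -1/2 (f(K) = 1/(-2) = -1/2)
k(V, q) = -1/2 + q (k(V, q) = q - 1/2 = -1/2 + q)
-303*k(32, P(6, o)) = -303*(-1/2 - 1/4*6*(-3)**2*(1 + 6)) = -303*(-1/2 - 1/4*6*9*7) = -303*(-1/2 - 189/2) = -303*(-95) = 28785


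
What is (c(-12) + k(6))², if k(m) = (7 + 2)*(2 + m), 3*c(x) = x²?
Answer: 14400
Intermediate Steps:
c(x) = x²/3
k(m) = 18 + 9*m (k(m) = 9*(2 + m) = 18 + 9*m)
(c(-12) + k(6))² = ((⅓)*(-12)² + (18 + 9*6))² = ((⅓)*144 + (18 + 54))² = (48 + 72)² = 120² = 14400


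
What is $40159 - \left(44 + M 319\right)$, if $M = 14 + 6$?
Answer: $33735$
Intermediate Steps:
$M = 20$
$40159 - \left(44 + M 319\right) = 40159 - \left(44 + 20 \cdot 319\right) = 40159 - \left(44 + 6380\right) = 40159 - 6424 = 33735$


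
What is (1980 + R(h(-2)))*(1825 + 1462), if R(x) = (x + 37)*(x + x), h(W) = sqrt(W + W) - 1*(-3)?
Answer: 7270844 + 565364*I ≈ 7.2708e+6 + 5.6536e+5*I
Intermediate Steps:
h(W) = 3 + sqrt(2)*sqrt(W) (h(W) = sqrt(2*W) + 3 = sqrt(2)*sqrt(W) + 3 = 3 + sqrt(2)*sqrt(W))
R(x) = 2*x*(37 + x) (R(x) = (37 + x)*(2*x) = 2*x*(37 + x))
(1980 + R(h(-2)))*(1825 + 1462) = (1980 + 2*(3 + sqrt(2)*sqrt(-2))*(37 + (3 + sqrt(2)*sqrt(-2))))*(1825 + 1462) = (1980 + 2*(3 + sqrt(2)*(I*sqrt(2)))*(37 + (3 + sqrt(2)*(I*sqrt(2)))))*3287 = (1980 + 2*(3 + 2*I)*(37 + (3 + 2*I)))*3287 = (1980 + 2*(3 + 2*I)*(40 + 2*I))*3287 = 6508260 + 6574*(3 + 2*I)*(40 + 2*I)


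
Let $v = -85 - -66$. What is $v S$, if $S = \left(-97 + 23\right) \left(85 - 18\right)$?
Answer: $94202$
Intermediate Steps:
$S = -4958$ ($S = \left(-74\right) 67 = -4958$)
$v = -19$ ($v = -85 + 66 = -19$)
$v S = \left(-19\right) \left(-4958\right) = 94202$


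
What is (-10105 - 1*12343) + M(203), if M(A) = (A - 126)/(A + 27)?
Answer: -5162963/230 ≈ -22448.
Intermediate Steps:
M(A) = (-126 + A)/(27 + A)
(-10105 - 1*12343) + M(203) = (-10105 - 1*12343) + (-126 + 203)/(27 + 203) = (-10105 - 12343) + 77/230 = -22448 + (1/230)*77 = -22448 + 77/230 = -5162963/230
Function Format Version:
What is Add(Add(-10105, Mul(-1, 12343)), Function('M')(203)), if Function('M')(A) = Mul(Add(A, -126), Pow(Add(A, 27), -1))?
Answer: Rational(-5162963, 230) ≈ -22448.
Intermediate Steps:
Function('M')(A) = Mul(Pow(Add(27, A), -1), Add(-126, A)) (Function('M')(A) = Mul(Add(-126, A), Pow(Add(27, A), -1)) = Mul(Pow(Add(27, A), -1), Add(-126, A)))
Add(Add(-10105, Mul(-1, 12343)), Function('M')(203)) = Add(Add(-10105, Mul(-1, 12343)), Mul(Pow(Add(27, 203), -1), Add(-126, 203))) = Add(Add(-10105, -12343), Mul(Pow(230, -1), 77)) = Add(-22448, Mul(Rational(1, 230), 77)) = Add(-22448, Rational(77, 230)) = Rational(-5162963, 230)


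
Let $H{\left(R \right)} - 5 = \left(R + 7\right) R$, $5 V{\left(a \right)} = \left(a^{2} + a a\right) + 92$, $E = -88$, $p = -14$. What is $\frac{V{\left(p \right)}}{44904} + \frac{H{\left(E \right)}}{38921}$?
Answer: $\frac{405084731}{2184635730} \approx 0.18542$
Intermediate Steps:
$V{\left(a \right)} = \frac{92}{5} + \frac{2 a^{2}}{5}$ ($V{\left(a \right)} = \frac{\left(a^{2} + a a\right) + 92}{5} = \frac{\left(a^{2} + a^{2}\right) + 92}{5} = \frac{2 a^{2} + 92}{5} = \frac{92 + 2 a^{2}}{5} = \frac{92}{5} + \frac{2 a^{2}}{5}$)
$H{\left(R \right)} = 5 + R \left(7 + R\right)$ ($H{\left(R \right)} = 5 + \left(R + 7\right) R = 5 + \left(7 + R\right) R = 5 + R \left(7 + R\right)$)
$\frac{V{\left(p \right)}}{44904} + \frac{H{\left(E \right)}}{38921} = \frac{\frac{92}{5} + \frac{2 \left(-14\right)^{2}}{5}}{44904} + \frac{5 + \left(-88\right)^{2} + 7 \left(-88\right)}{38921} = \left(\frac{92}{5} + \frac{2}{5} \cdot 196\right) \frac{1}{44904} + \left(5 + 7744 - 616\right) \frac{1}{38921} = \left(\frac{92}{5} + \frac{392}{5}\right) \frac{1}{44904} + 7133 \cdot \frac{1}{38921} = \frac{484}{5} \cdot \frac{1}{44904} + \frac{7133}{38921} = \frac{121}{56130} + \frac{7133}{38921} = \frac{405084731}{2184635730}$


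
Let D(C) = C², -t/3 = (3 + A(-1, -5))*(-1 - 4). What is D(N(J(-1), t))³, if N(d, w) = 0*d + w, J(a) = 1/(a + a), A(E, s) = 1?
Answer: 46656000000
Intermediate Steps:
J(a) = 1/(2*a)
t = 60 (t = -3*(3 + 1)*(-1 - 4) = -12*(-5) = -3*(-20) = 60)
N(d, w) = w (N(d, w) = 0 + w = w)
D(N(J(-1), t))³ = (60²)³ = 3600³ = 46656000000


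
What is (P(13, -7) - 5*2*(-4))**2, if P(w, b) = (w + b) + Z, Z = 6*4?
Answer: 4900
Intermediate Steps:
Z = 24
P(w, b) = 24 + b + w (P(w, b) = (w + b) + 24 = (b + w) + 24 = 24 + b + w)
(P(13, -7) - 5*2*(-4))**2 = ((24 - 7 + 13) - 5*2*(-4))**2 = (30 - 10*(-4))**2 = (30 + 40)**2 = 70**2 = 4900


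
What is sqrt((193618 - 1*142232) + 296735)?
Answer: sqrt(348121) ≈ 590.02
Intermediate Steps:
sqrt((193618 - 1*142232) + 296735) = sqrt((193618 - 142232) + 296735) = sqrt(51386 + 296735) = sqrt(348121)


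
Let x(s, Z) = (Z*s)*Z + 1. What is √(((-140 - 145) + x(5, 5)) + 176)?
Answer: √17 ≈ 4.1231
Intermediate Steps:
x(s, Z) = 1 + s*Z² (x(s, Z) = s*Z² + 1 = 1 + s*Z²)
√(((-140 - 145) + x(5, 5)) + 176) = √(((-140 - 145) + (1 + 5*5²)) + 176) = √((-285 + (1 + 5*25)) + 176) = √((-285 + (1 + 125)) + 176) = √((-285 + 126) + 176) = √(-159 + 176) = √17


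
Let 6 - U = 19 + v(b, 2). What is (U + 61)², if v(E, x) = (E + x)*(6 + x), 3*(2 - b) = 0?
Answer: 256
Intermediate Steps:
b = 2 (b = 2 - ⅓*0 = 2 + 0 = 2)
v(E, x) = (6 + x)*(E + x)
U = -45 (U = 6 - (19 + (2² + 6*2 + 6*2 + 2*2)) = 6 - (19 + (4 + 12 + 12 + 4)) = 6 - (19 + 32) = 6 - 1*51 = 6 - 51 = -45)
(U + 61)² = (-45 + 61)² = 16² = 256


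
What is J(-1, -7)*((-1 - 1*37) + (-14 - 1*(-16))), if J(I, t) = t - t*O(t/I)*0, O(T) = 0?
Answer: 252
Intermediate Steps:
J(I, t) = t (J(I, t) = t - t*0*0 = t - 0*0 = t - 1*0 = t + 0 = t)
J(-1, -7)*((-1 - 1*37) + (-14 - 1*(-16))) = -7*((-1 - 1*37) + (-14 - 1*(-16))) = -7*((-1 - 37) + (-14 + 16)) = -7*(-38 + 2) = -7*(-36) = 252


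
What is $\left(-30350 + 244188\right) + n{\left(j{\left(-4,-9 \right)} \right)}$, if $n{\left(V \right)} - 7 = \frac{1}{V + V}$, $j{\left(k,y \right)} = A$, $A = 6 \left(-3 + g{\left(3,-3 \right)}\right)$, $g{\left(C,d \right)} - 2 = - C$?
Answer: $\frac{10264559}{48} \approx 2.1385 \cdot 10^{5}$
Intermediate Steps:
$g{\left(C,d \right)} = 2 - C$
$A = -24$ ($A = 6 \left(-3 + \left(2 - 3\right)\right) = 6 \left(-3 - 1\right) = 6 \left(-4\right) = -24$)
$j{\left(k,y \right)} = -24$
$n{\left(V \right)} = 7 + \frac{1}{2 V}$ ($n{\left(V \right)} = 7 + \frac{1}{V + V} = 7 + \frac{1}{2 V}$)
$\left(-30350 + 244188\right) + n{\left(j{\left(-4,-9 \right)} \right)} = \left(-30350 + 244188\right) + \left(7 + \frac{1}{2 \left(-24\right)}\right) = 213838 + \left(7 + \frac{1}{2} \left(- \frac{1}{24}\right)\right) = 213838 + \left(7 - \frac{1}{48}\right) = 213838 + \frac{335}{48} = \frac{10264559}{48}$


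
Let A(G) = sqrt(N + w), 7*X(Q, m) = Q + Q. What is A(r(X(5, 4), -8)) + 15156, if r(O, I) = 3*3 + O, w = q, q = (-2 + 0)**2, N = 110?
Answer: 15156 + sqrt(114) ≈ 15167.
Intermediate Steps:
X(Q, m) = 2*Q/7 (X(Q, m) = (Q + Q)/7 = (2*Q)/7 = 2*Q/7)
q = 4 (q = (-2)**2 = 4)
w = 4
r(O, I) = 9 + O
A(G) = sqrt(114) (A(G) = sqrt(110 + 4) = sqrt(114))
A(r(X(5, 4), -8)) + 15156 = sqrt(114) + 15156 = 15156 + sqrt(114)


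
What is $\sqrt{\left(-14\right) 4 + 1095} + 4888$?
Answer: $4888 + \sqrt{1039} \approx 4920.2$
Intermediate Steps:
$\sqrt{\left(-14\right) 4 + 1095} + 4888 = \sqrt{-56 + 1095} + 4888 = \sqrt{1039} + 4888 = 4888 + \sqrt{1039}$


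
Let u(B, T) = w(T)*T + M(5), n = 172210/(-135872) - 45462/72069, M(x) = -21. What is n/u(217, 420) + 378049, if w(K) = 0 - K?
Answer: 108849286559347584671/287923752096288 ≈ 3.7805e+5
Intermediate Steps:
w(K) = -K
n = -3098002559/1632026528 (n = 172210*(-1/135872) - 45462*1/72069 = -86105/67936 - 15154/24023 = -3098002559/1632026528 ≈ -1.8983)
u(B, T) = -21 - T**2 (u(B, T) = (-T)*T - 21 = -T**2 - 21 = -21 - T**2)
n/u(217, 420) + 378049 = -3098002559/(1632026528*(-21 - 1*420**2)) + 378049 = -3098002559/(1632026528*(-21 - 1*176400)) + 378049 = -3098002559/(1632026528*(-21 - 176400)) + 378049 = -3098002559/1632026528/(-176421) + 378049 = -3098002559/1632026528*(-1/176421) + 378049 = 3098002559/287923752096288 + 378049 = 108849286559347584671/287923752096288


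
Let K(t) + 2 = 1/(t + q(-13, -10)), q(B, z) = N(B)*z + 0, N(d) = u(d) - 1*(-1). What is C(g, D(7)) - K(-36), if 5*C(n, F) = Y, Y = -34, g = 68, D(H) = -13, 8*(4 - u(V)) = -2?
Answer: -4238/885 ≈ -4.7887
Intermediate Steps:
u(V) = 17/4 (u(V) = 4 - ⅛*(-2) = 4 + ¼ = 17/4)
N(d) = 21/4 (N(d) = 17/4 - 1*(-1) = 17/4 + 1 = 21/4)
q(B, z) = 21*z/4 (q(B, z) = 21*z/4 + 0 = 21*z/4)
C(n, F) = -34/5 (C(n, F) = (⅕)*(-34) = -34/5)
K(t) = -2 + 1/(-105/2 + t) (K(t) = -2 + 1/(t + (21/4)*(-10)) = -2 + 1/(t - 105/2) = -2 + 1/(-105/2 + t))
C(g, D(7)) - K(-36) = -34/5 - 4*(53 - 1*(-36))/(-105 + 2*(-36)) = -34/5 - 4*(53 + 36)/(-105 - 72) = -34/5 - 4*89/(-177) = -34/5 - 4*(-1)*89/177 = -34/5 - 1*(-356/177) = -34/5 + 356/177 = -4238/885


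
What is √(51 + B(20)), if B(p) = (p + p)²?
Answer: √1651 ≈ 40.633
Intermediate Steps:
B(p) = 4*p² (B(p) = (2*p)² = 4*p²)
√(51 + B(20)) = √(51 + 4*20²) = √(51 + 4*400) = √(51 + 1600) = √1651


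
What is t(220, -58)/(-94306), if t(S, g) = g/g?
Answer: -1/94306 ≈ -1.0604e-5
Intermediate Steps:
t(S, g) = 1
t(220, -58)/(-94306) = 1/(-94306) = 1*(-1/94306) = -1/94306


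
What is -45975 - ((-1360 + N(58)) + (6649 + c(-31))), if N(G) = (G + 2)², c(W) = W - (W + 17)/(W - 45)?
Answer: -2083647/38 ≈ -54833.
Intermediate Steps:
c(W) = W - (17 + W)/(-45 + W)
N(G) = (2 + G)²
-45975 - ((-1360 + N(58)) + (6649 + c(-31))) = -45975 - ((-1360 + (2 + 58)²) + (6649 + (-17 + (-31)² - 46*(-31))/(-45 - 31))) = -45975 - ((-1360 + 60²) + (6649 + (-17 + 961 + 1426)/(-76))) = -45975 - ((-1360 + 3600) + (6649 - 1/76*2370)) = -45975 - (2240 + (6649 - 1185/38)) = -45975 - (2240 + 251477/38) = -45975 - 1*336597/38 = -45975 - 336597/38 = -2083647/38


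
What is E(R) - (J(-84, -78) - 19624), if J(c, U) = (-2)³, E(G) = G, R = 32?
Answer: 19664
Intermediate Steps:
J(c, U) = -8
E(R) - (J(-84, -78) - 19624) = 32 - (-8 - 19624) = 32 - 1*(-19632) = 32 + 19632 = 19664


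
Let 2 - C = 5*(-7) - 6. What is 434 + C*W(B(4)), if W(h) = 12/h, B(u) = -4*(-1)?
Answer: 563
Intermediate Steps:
C = 43 (C = 2 - (5*(-7) - 6) = 2 - (-35 - 6) = 2 - 1*(-41) = 2 + 41 = 43)
B(u) = 4
434 + C*W(B(4)) = 434 + 43*(12/4) = 434 + 43*(12*(1/4)) = 434 + 43*3 = 434 + 129 = 563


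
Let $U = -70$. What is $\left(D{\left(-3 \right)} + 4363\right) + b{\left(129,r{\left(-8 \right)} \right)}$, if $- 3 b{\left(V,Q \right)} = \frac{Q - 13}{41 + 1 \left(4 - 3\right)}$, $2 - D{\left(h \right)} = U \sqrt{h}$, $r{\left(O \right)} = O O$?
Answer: $\frac{183313}{42} + 70 i \sqrt{3} \approx 4364.6 + 121.24 i$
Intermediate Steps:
$r{\left(O \right)} = O^{2}$
$D{\left(h \right)} = 2 + 70 \sqrt{h}$ ($D{\left(h \right)} = 2 - - 70 \sqrt{h} = 2 + 70 \sqrt{h}$)
$b{\left(V,Q \right)} = \frac{13}{126} - \frac{Q}{126}$ ($b{\left(V,Q \right)} = - \frac{\left(Q - 13\right) \frac{1}{41 + 1 \left(4 - 3\right)}}{3} = - \frac{\left(-13 + Q\right) \frac{1}{41 + 1 \cdot 1}}{3} = - \frac{\left(-13 + Q\right) \frac{1}{41 + 1}}{3} = - \frac{\left(-13 + Q\right) \frac{1}{42}}{3} = - \frac{- \frac{13}{42} + \frac{Q}{42}}{3} = \frac{13}{126} - \frac{Q}{126}$)
$\left(D{\left(-3 \right)} + 4363\right) + b{\left(129,r{\left(-8 \right)} \right)} = \left(\left(2 + 70 \sqrt{-3}\right) + 4363\right) + \left(\frac{13}{126} - \frac{\left(-8\right)^{2}}{126}\right) = \left(\left(2 + 70 i \sqrt{3}\right) + 4363\right) + \left(\frac{13}{126} - \frac{32}{63}\right) = \left(4365 + 70 i \sqrt{3}\right) - \frac{17}{42} = \frac{183313}{42} + 70 i \sqrt{3}$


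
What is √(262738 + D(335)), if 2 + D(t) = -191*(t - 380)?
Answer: √271331 ≈ 520.89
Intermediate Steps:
D(t) = 72578 - 191*t (D(t) = -2 - 191*(t - 380) = -2 - 191*(-380 + t) = -2 + (72580 - 191*t) = 72578 - 191*t)
√(262738 + D(335)) = √(262738 + (72578 - 191*335)) = √(262738 + (72578 - 63985)) = √(262738 + 8593) = √271331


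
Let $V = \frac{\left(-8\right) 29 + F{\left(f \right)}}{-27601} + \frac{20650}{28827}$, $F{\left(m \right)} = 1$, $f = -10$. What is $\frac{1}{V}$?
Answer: $\frac{113664861}{82374241} \approx 1.3799$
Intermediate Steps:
$V = \frac{82374241}{113664861}$ ($V = \frac{\left(-8\right) 29 + 1}{-27601} + \frac{20650}{28827} = \left(-232 + 1\right) \left(- \frac{1}{27601}\right) + 20650 \cdot \frac{1}{28827} = \left(-231\right) \left(- \frac{1}{27601}\right) + \frac{20650}{28827} = \frac{33}{3943} + \frac{20650}{28827} = \frac{82374241}{113664861} \approx 0.72471$)
$\frac{1}{V} = \frac{1}{\frac{82374241}{113664861}} = \frac{113664861}{82374241}$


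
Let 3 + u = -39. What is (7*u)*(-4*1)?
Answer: 1176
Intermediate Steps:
u = -42 (u = -3 - 39 = -42)
(7*u)*(-4*1) = (7*(-42))*(-4*1) = -294*(-4) = 1176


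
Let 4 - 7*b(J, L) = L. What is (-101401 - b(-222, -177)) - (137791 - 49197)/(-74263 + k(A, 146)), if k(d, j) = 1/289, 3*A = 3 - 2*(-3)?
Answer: -7618793745133/75117021 ≈ -1.0143e+5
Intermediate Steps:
A = 3 (A = (3 - 2*(-3))/3 = (3 + 6)/3 = (1/3)*9 = 3)
b(J, L) = 4/7 - L/7
k(d, j) = 1/289
(-101401 - b(-222, -177)) - (137791 - 49197)/(-74263 + k(A, 146)) = (-101401 - (4/7 - 1/7*(-177))) - (137791 - 49197)/(-74263 + 1/289) = (-101401 - (4/7 + 177/7)) - 88594/(-21462006/289) = (-101401 - 1*181/7) - 88594*(-289)/21462006 = (-101401 - 181/7) - 1*(-12801833/10731003) = -709988/7 + 12801833/10731003 = -7618793745133/75117021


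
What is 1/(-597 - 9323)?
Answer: -1/9920 ≈ -0.00010081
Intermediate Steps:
1/(-597 - 9323) = 1/(-9920) = -1/9920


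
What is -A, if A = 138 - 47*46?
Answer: 2024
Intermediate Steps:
A = -2024 (A = 138 - 2162 = -2024)
-A = -1*(-2024) = 2024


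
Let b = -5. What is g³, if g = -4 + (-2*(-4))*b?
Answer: -85184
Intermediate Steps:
g = -44 (g = -4 - 2*(-4)*(-5) = -4 + 8*(-5) = -4 - 40 = -44)
g³ = (-44)³ = -85184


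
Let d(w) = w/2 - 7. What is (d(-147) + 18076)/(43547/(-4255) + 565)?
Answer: 3561435/109792 ≈ 32.438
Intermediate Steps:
d(w) = -7 + w/2 (d(w) = w*(½) - 7 = w/2 - 7 = -7 + w/2)
(d(-147) + 18076)/(43547/(-4255) + 565) = ((-7 + (½)*(-147)) + 18076)/(43547/(-4255) + 565) = ((-7 - 147/2) + 18076)/(43547*(-1/4255) + 565) = (-161/2 + 18076)/(-43547/4255 + 565) = 35991/(2*(2360528/4255)) = (35991/2)*(4255/2360528) = 3561435/109792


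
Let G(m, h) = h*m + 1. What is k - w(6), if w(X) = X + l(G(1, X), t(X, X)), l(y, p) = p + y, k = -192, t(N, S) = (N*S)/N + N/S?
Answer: -212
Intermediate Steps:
t(N, S) = S + N/S
G(m, h) = 1 + h*m
w(X) = 2 + 3*X (w(X) = X + ((X + X/X) + (1 + X*1)) = X + ((X + 1) + (1 + X)) = X + ((1 + X) + (1 + X)) = X + (2 + 2*X) = 2 + 3*X)
k - w(6) = -192 - (2 + 3*6) = -192 - (2 + 18) = -192 - 1*20 = -192 - 20 = -212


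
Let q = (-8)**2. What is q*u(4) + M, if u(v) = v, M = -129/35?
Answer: 8831/35 ≈ 252.31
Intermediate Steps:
M = -129/35 (M = -129*1/35 = -129/35 ≈ -3.6857)
q = 64
q*u(4) + M = 64*4 - 129/35 = 256 - 129/35 = 8831/35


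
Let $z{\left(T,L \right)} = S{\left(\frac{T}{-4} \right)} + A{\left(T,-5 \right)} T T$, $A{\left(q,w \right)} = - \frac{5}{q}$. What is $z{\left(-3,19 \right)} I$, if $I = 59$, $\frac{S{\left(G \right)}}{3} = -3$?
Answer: $354$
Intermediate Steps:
$S{\left(G \right)} = -9$ ($S{\left(G \right)} = 3 \left(-3\right) = -9$)
$z{\left(T,L \right)} = -9 - 5 T$ ($z{\left(T,L \right)} = -9 + - \frac{5}{T} T T = -9 - 5 T$)
$z{\left(-3,19 \right)} I = \left(-9 - -15\right) 59 = \left(-9 + 15\right) 59 = 6 \cdot 59 = 354$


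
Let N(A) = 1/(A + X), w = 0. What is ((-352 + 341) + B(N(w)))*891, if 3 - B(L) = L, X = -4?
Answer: -27621/4 ≈ -6905.3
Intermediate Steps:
N(A) = 1/(-4 + A) (N(A) = 1/(A - 4) = 1/(-4 + A))
B(L) = 3 - L
((-352 + 341) + B(N(w)))*891 = ((-352 + 341) + (3 - 1/(-4 + 0)))*891 = (-11 + (3 - 1/(-4)))*891 = (-11 + (3 - 1*(-¼)))*891 = (-11 + (3 + ¼))*891 = (-11 + 13/4)*891 = -31/4*891 = -27621/4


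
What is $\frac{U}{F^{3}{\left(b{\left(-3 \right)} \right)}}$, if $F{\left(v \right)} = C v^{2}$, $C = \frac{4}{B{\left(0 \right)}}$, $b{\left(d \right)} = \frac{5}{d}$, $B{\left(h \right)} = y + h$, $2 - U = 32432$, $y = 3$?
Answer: $- \frac{63831969}{100000} \approx -638.32$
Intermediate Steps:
$U = -32430$ ($U = 2 - 32432 = -32430$)
$B{\left(h \right)} = 3 + h$
$C = \frac{4}{3}$ ($C = \frac{4}{3 + 0} = \frac{4}{3} \approx 1.3333$)
$F{\left(v \right)} = \frac{4 v^{2}}{3}$
$\frac{U}{F^{3}{\left(b{\left(-3 \right)} \right)}} = - \frac{32430}{\left(\frac{4 \left(\frac{5}{-3}\right)^{2}}{3}\right)^{3}} = - \frac{32430}{\left(\frac{4 \left(5 \left(- \frac{1}{3}\right)\right)^{2}}{3}\right)^{3}} = - \frac{32430}{\left(\frac{4 \left(- \frac{5}{3}\right)^{2}}{3}\right)^{3}} = - \frac{32430}{\left(\frac{4}{3} \cdot \frac{25}{9}\right)^{3}} = - \frac{32430}{\left(\frac{100}{27}\right)^{3}} = - \frac{32430}{\frac{1000000}{19683}} = \left(-32430\right) \frac{19683}{1000000} = - \frac{63831969}{100000}$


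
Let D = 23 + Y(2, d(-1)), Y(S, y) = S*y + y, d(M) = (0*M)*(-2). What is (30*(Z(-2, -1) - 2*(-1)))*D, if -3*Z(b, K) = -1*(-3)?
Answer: 690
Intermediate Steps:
d(M) = 0 (d(M) = 0*(-2) = 0)
Y(S, y) = y + S*y
Z(b, K) = -1 (Z(b, K) = -(-1)*(-3)/3 = -⅓*3 = -1)
D = 23 (D = 23 + 0*(1 + 2) = 23 + 0*3 = 23 + 0 = 23)
(30*(Z(-2, -1) - 2*(-1)))*D = (30*(-1 - 2*(-1)))*23 = (30*(-1 + 2))*23 = (30*1)*23 = 30*23 = 690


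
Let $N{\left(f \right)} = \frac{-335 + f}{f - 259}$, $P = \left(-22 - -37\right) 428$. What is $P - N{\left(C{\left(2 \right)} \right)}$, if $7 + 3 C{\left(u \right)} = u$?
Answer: $\frac{2509715}{391} \approx 6418.7$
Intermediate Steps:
$C{\left(u \right)} = - \frac{7}{3} + \frac{u}{3}$
$P = 6420$ ($P = \left(-22 + 37\right) 428 = 15 \cdot 428 = 6420$)
$N{\left(f \right)} = \frac{-335 + f}{-259 + f}$
$P - N{\left(C{\left(2 \right)} \right)} = 6420 - \frac{-335 + \left(- \frac{7}{3} + \frac{1}{3} \cdot 2\right)}{-259 + \left(- \frac{7}{3} + \frac{1}{3} \cdot 2\right)} = 6420 - \frac{-335 + \left(- \frac{7}{3} + \frac{2}{3}\right)}{-259 + \left(- \frac{7}{3} + \frac{2}{3}\right)} = 6420 - \frac{-335 - \frac{5}{3}}{-259 - \frac{5}{3}} = 6420 - \frac{1}{- \frac{782}{3}} \left(- \frac{1010}{3}\right) = 6420 - \left(- \frac{3}{782}\right) \left(- \frac{1010}{3}\right) = 6420 - \frac{505}{391} = \frac{2509715}{391}$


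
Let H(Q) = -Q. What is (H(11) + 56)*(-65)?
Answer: -2925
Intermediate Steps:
(H(11) + 56)*(-65) = (-1*11 + 56)*(-65) = (-11 + 56)*(-65) = 45*(-65) = -2925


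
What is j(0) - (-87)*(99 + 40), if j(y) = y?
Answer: 12093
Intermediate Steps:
j(0) - (-87)*(99 + 40) = 0 - (-87)*(99 + 40) = 0 - (-87)*139 = 0 - 1*(-12093) = 0 + 12093 = 12093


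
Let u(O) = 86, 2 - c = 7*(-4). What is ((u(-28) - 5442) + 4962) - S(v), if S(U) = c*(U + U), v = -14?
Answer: 446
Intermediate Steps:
c = 30 (c = 2 - 7*(-4) = 2 - 1*(-28) = 2 + 28 = 30)
S(U) = 60*U (S(U) = 30*(U + U) = 30*(2*U) = 60*U)
((u(-28) - 5442) + 4962) - S(v) = ((86 - 5442) + 4962) - 60*(-14) = (-5356 + 4962) - 1*(-840) = -394 + 840 = 446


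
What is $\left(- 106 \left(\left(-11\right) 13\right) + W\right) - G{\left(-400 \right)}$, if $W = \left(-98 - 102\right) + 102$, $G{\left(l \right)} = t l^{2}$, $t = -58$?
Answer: $9295060$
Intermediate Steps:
$G{\left(l \right)} = - 58 l^{2}$
$W = -98$ ($W = -200 + 102 = -98$)
$\left(- 106 \left(\left(-11\right) 13\right) + W\right) - G{\left(-400 \right)} = \left(- 106 \left(\left(-11\right) 13\right) - 98\right) - - 58 \left(-400\right)^{2} = \left(\left(-106\right) \left(-143\right) - 98\right) - \left(-58\right) 160000 = \left(15158 - 98\right) - -9280000 = 15060 + 9280000 = 9295060$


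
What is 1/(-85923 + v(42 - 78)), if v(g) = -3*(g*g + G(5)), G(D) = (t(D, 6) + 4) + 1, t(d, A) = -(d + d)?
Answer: -1/89796 ≈ -1.1136e-5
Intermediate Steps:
t(d, A) = -2*d
G(D) = 5 - 2*D (G(D) = (-2*D + 4) + 1 = (4 - 2*D) + 1 = 5 - 2*D)
v(g) = 15 - 3*g**2 (v(g) = -3*(g*g + (5 - 2*5)) = -3*(g**2 + (5 - 10)) = -3*(g**2 - 5) = -3*(-5 + g**2) = 15 - 3*g**2)
1/(-85923 + v(42 - 78)) = 1/(-85923 + (15 - 3*(42 - 78)**2)) = 1/(-85923 + (15 - 3*(-36)**2)) = 1/(-85923 + (15 - 3*1296)) = 1/(-85923 + (15 - 3888)) = 1/(-85923 - 3873) = 1/(-89796) = -1/89796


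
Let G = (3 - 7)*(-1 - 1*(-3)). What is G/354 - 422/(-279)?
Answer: 24526/16461 ≈ 1.4899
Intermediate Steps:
G = -8 (G = -4*(-1 + 3) = -4*2 = -8)
G/354 - 422/(-279) = -8/354 - 422/(-279) = -8*1/354 - 422*(-1/279) = -4/177 + 422/279 = 24526/16461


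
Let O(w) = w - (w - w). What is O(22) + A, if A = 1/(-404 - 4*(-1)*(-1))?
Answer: 8975/408 ≈ 21.998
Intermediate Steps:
O(w) = w (O(w) = w - 1*0 = w + 0 = w)
A = -1/408 (A = 1/(-404 + 4*(-1)) = 1/(-404 - 4) = 1/(-408) = -1/408 ≈ -0.0024510)
O(22) + A = 22 - 1/408 = 8975/408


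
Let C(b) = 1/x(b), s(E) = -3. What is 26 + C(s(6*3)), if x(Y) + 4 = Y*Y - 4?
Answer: 27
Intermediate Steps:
x(Y) = -8 + Y² (x(Y) = -4 + (Y*Y - 4) = -4 + (Y² - 4) = -4 + (-4 + Y²) = -8 + Y²)
C(b) = 1/(-8 + b²)
26 + C(s(6*3)) = 26 + 1/(-8 + (-3)²) = 26 + 1/(-8 + 9) = 26 + 1/1 = 26 + 1 = 27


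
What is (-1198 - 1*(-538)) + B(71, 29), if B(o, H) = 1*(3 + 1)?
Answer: -656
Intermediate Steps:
B(o, H) = 4 (B(o, H) = 1*4 = 4)
(-1198 - 1*(-538)) + B(71, 29) = (-1198 - 1*(-538)) + 4 = (-1198 + 538) + 4 = -660 + 4 = -656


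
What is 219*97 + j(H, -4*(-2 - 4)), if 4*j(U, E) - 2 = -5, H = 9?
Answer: 84969/4 ≈ 21242.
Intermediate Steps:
j(U, E) = -¾ (j(U, E) = ½ + (¼)*(-5) = ½ - 5/4 = -¾)
219*97 + j(H, -4*(-2 - 4)) = 219*97 - ¾ = 21243 - ¾ = 84969/4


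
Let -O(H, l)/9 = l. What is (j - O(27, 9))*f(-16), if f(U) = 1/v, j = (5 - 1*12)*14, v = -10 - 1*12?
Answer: 17/22 ≈ 0.77273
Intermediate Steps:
O(H, l) = -9*l
v = -22 (v = -10 - 12 = -22)
j = -98 (j = (5 - 12)*14 = -7*14 = -98)
f(U) = -1/22 (f(U) = 1/(-22) = -1/22)
(j - O(27, 9))*f(-16) = (-98 - (-9)*9)*(-1/22) = (-98 - 1*(-81))*(-1/22) = (-98 + 81)*(-1/22) = -17*(-1/22) = 17/22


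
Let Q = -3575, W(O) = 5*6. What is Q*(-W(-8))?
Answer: 107250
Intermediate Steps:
W(O) = 30
Q*(-W(-8)) = -(-3575)*30 = -3575*(-30) = 107250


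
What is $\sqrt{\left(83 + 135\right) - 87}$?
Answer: $\sqrt{131} \approx 11.446$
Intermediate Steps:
$\sqrt{\left(83 + 135\right) - 87} = \sqrt{218 - 87} = \sqrt{131}$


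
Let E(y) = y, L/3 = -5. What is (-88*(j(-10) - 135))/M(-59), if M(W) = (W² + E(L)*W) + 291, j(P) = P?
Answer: 12760/4657 ≈ 2.7400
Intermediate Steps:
L = -15 (L = 3*(-5) = -15)
M(W) = 291 + W² - 15*W (M(W) = (W² - 15*W) + 291 = 291 + W² - 15*W)
(-88*(j(-10) - 135))/M(-59) = (-88*(-10 - 135))/(291 + (-59)² - 15*(-59)) = (-88*(-145))/(291 + 3481 + 885) = 12760/4657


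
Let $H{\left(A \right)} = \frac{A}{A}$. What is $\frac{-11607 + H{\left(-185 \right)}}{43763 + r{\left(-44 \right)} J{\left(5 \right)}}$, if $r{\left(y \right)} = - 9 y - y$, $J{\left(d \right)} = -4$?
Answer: $- \frac{11606}{42003} \approx -0.27631$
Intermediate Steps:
$r{\left(y \right)} = - 10 y$
$H{\left(A \right)} = 1$
$\frac{-11607 + H{\left(-185 \right)}}{43763 + r{\left(-44 \right)} J{\left(5 \right)}} = \frac{-11607 + 1}{43763 + \left(-10\right) \left(-44\right) \left(-4\right)} = - \frac{11606}{43763 + 440 \left(-4\right)} = - \frac{11606}{43763 - 1760} = - \frac{11606}{42003}$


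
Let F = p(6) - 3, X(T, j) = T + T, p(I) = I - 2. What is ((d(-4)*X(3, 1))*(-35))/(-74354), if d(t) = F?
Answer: 15/5311 ≈ 0.0028243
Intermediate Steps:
p(I) = -2 + I
X(T, j) = 2*T
F = 1 (F = (-2 + 6) - 3 = 4 - 3 = 1)
d(t) = 1
((d(-4)*X(3, 1))*(-35))/(-74354) = ((1*(2*3))*(-35))/(-74354) = ((1*6)*(-35))*(-1/74354) = (6*(-35))*(-1/74354) = -210*(-1/74354) = 15/5311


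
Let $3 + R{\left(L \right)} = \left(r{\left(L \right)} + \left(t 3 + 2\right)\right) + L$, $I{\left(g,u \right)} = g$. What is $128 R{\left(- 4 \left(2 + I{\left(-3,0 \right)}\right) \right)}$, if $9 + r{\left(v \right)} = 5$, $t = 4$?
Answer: $1408$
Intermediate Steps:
$r{\left(v \right)} = -4$ ($r{\left(v \right)} = -9 + 5 = -4$)
$R{\left(L \right)} = 7 + L$ ($R{\left(L \right)} = -3 + \left(\left(-4 + \left(4 \cdot 3 + 2\right)\right) + L\right) = -3 + \left(\left(-4 + \left(12 + 2\right)\right) + L\right) = -3 + \left(\left(-4 + 14\right) + L\right) = -3 + \left(10 + L\right) = 7 + L$)
$128 R{\left(- 4 \left(2 + I{\left(-3,0 \right)}\right) \right)} = 128 \left(7 - 4 \left(2 - 3\right)\right) = 128 \left(7 - -4\right) = 128 \left(7 + 4\right) = 128 \cdot 11 = 1408$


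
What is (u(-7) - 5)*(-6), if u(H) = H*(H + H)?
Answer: -558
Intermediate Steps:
u(H) = 2*H**2 (u(H) = H*(2*H) = 2*H**2)
(u(-7) - 5)*(-6) = (2*(-7)**2 - 5)*(-6) = (2*49 - 5)*(-6) = (98 - 5)*(-6) = 93*(-6) = -558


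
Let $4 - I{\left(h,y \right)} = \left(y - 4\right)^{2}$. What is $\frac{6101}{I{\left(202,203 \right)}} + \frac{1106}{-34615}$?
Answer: $- \frac{36425771}{195807165} \approx -0.18603$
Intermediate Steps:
$I{\left(h,y \right)} = 4 - \left(-4 + y\right)^{2}$ ($I{\left(h,y \right)} = 4 - \left(y - 4\right)^{2} = 4 - \left(-4 + y\right)^{2}$)
$\frac{6101}{I{\left(202,203 \right)}} + \frac{1106}{-34615} = \frac{6101}{4 - \left(-4 + 203\right)^{2}} + \frac{1106}{-34615} = \frac{6101}{4 - 199^{2}} + 1106 \left(- \frac{1}{34615}\right) = \frac{6101}{4 - 39601} - \frac{158}{4945} = \frac{6101}{-39597} - \frac{158}{4945} = 6101 \left(- \frac{1}{39597}\right) - \frac{158}{4945} = - \frac{6101}{39597} - \frac{158}{4945} = - \frac{36425771}{195807165}$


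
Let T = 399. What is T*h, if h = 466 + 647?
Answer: 444087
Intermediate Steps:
h = 1113
T*h = 399*1113 = 444087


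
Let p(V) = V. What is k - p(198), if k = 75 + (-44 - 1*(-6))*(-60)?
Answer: 2157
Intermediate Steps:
k = 2355 (k = 75 + (-44 + 6)*(-60) = 75 - 38*(-60) = 75 + 2280 = 2355)
k - p(198) = 2355 - 1*198 = 2355 - 198 = 2157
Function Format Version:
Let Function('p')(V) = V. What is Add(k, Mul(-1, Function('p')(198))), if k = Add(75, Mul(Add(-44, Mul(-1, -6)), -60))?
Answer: 2157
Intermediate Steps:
k = 2355 (k = Add(75, Mul(Add(-44, 6), -60)) = Add(75, Mul(-38, -60)) = Add(75, 2280) = 2355)
Add(k, Mul(-1, Function('p')(198))) = Add(2355, Mul(-1, 198)) = Add(2355, -198) = 2157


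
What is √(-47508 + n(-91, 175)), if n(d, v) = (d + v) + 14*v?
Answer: I*√44974 ≈ 212.07*I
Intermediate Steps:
n(d, v) = d + 15*v
√(-47508 + n(-91, 175)) = √(-47508 + (-91 + 15*175)) = √(-47508 + (-91 + 2625)) = √(-47508 + 2534) = √(-44974) = I*√44974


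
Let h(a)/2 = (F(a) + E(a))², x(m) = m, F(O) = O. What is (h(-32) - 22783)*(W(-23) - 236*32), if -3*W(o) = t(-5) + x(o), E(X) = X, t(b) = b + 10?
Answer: 110103686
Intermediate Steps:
t(b) = 10 + b
W(o) = -5/3 - o/3 (W(o) = -((10 - 5) + o)/3 = -(5 + o)/3 = -5/3 - o/3)
h(a) = 8*a² (h(a) = 2*(a + a)² = 2*(2*a)² = 2*(4*a²) = 8*a²)
(h(-32) - 22783)*(W(-23) - 236*32) = (8*(-32)² - 22783)*((-5/3 - ⅓*(-23)) - 236*32) = (8*1024 - 22783)*((-5/3 + 23/3) - 7552) = (8192 - 22783)*(6 - 7552) = -14591*(-7546) = 110103686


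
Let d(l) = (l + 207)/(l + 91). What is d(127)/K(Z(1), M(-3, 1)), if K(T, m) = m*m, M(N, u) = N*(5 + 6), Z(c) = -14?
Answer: 167/118701 ≈ 0.0014069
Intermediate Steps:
M(N, u) = 11*N (M(N, u) = N*11 = 11*N)
d(l) = (207 + l)/(91 + l)
K(T, m) = m**2
d(127)/K(Z(1), M(-3, 1)) = ((207 + 127)/(91 + 127))/((11*(-3))**2) = (334/218)/((-33)**2) = ((1/218)*334)/1089 = (167/109)*(1/1089) = 167/118701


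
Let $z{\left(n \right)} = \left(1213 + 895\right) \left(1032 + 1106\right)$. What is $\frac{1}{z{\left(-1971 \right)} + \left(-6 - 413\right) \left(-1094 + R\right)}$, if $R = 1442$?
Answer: $\frac{1}{4361092} \approx 2.293 \cdot 10^{-7}$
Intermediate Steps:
$z{\left(n \right)} = 4506904$ ($z{\left(n \right)} = 2108 \cdot 2138 = 4506904$)
$\frac{1}{z{\left(-1971 \right)} + \left(-6 - 413\right) \left(-1094 + R\right)} = \frac{1}{4506904 + \left(-6 - 413\right) \left(-1094 + 1442\right)} = \frac{1}{4506904 + \left(-6 - 413\right) 348} = \frac{1}{4506904 - 145812} = \frac{1}{4361092}$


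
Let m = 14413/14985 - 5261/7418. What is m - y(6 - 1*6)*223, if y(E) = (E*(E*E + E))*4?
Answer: 28079549/111158730 ≈ 0.25261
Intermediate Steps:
m = 28079549/111158730 (m = 14413*(1/14985) - 5261*1/7418 = 14413/14985 - 5261/7418 = 28079549/111158730 ≈ 0.25261)
y(E) = 4*E*(E + E²) (y(E) = (E*(E² + E))*4 = (E*(E + E²))*4 = 4*E*(E + E²))
m - y(6 - 1*6)*223 = 28079549/111158730 - 4*(6 - 1*6)²*(1 + (6 - 1*6))*223 = 28079549/111158730 - 4*(6 - 6)²*(1 + (6 - 6))*223 = 28079549/111158730 - 4*0²*(1 + 0)*223 = 28079549/111158730 - 4*0*1*223 = 28079549/111158730 - 0*223 = 28079549/111158730 - 1*0 = 28079549/111158730 + 0 = 28079549/111158730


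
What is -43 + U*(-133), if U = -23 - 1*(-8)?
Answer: 1952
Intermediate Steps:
U = -15 (U = -23 + 8 = -15)
-43 + U*(-133) = -43 - 15*(-133) = -43 + 1995 = 1952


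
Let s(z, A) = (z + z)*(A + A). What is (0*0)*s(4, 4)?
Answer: 0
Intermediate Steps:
s(z, A) = 4*A*z (s(z, A) = (2*z)*(2*A) = 4*A*z)
(0*0)*s(4, 4) = (0*0)*(4*4*4) = 0*64 = 0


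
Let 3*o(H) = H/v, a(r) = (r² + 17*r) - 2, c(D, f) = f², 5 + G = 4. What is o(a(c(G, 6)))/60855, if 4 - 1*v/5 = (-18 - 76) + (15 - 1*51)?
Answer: 953/61159275 ≈ 1.5582e-5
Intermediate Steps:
v = 670 (v = 20 - 5*((-18 - 76) + (15 - 1*51)) = 20 - 5*(-94 + (15 - 51)) = 20 - 5*(-94 - 36) = 20 - 5*(-130) = 20 + 650 = 670)
G = -1 (G = -5 + 4 = -1)
a(r) = -2 + r² + 17*r
o(H) = H/2010 (o(H) = (H/670)/3 = H/2010)
o(a(c(G, 6)))/60855 = ((-2 + (6²)² + 17*6²)/2010)/60855 = ((-2 + 36² + 17*36)/2010)*(1/60855) = ((-2 + 1296 + 612)/2010)*(1/60855) = ((1/2010)*1906)*(1/60855) = (953/1005)*(1/60855) = 953/61159275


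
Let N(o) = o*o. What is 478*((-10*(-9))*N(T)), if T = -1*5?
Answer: 1075500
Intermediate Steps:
T = -5
N(o) = o²
478*((-10*(-9))*N(T)) = 478*(-10*(-9)*(-5)²) = 478*(90*25) = 478*2250 = 1075500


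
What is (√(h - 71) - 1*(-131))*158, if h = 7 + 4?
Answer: 20698 + 316*I*√15 ≈ 20698.0 + 1223.9*I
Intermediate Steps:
h = 11
(√(h - 71) - 1*(-131))*158 = (√(11 - 71) - 1*(-131))*158 = (√(-60) + 131)*158 = (2*I*√15 + 131)*158 = (131 + 2*I*√15)*158 = 20698 + 316*I*√15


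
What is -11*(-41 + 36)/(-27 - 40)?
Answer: -55/67 ≈ -0.82090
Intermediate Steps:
-11*(-41 + 36)/(-27 - 40) = -(-55)/(-67) = -(-55)*(-1)/67 = -11*5/67 = -55/67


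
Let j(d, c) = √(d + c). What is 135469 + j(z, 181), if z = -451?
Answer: 135469 + 3*I*√30 ≈ 1.3547e+5 + 16.432*I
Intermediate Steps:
j(d, c) = √(c + d)
135469 + j(z, 181) = 135469 + √(181 - 451) = 135469 + √(-270) = 135469 + 3*I*√30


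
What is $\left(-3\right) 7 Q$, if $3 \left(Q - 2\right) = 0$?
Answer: $-42$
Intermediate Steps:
$Q = 2$ ($Q = 2 + \frac{1}{3} \cdot 0 = 2 + 0 = 2$)
$\left(-3\right) 7 Q = \left(-3\right) 7 \cdot 2 = \left(-21\right) 2 = -42$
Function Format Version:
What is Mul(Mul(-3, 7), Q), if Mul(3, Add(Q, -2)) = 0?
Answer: -42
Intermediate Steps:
Q = 2 (Q = Add(2, Mul(Rational(1, 3), 0)) = Add(2, 0) = 2)
Mul(Mul(-3, 7), Q) = Mul(Mul(-3, 7), 2) = Mul(-21, 2) = -42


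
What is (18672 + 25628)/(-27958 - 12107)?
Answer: -8860/8013 ≈ -1.1057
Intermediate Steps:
(18672 + 25628)/(-27958 - 12107) = 44300/(-40065) = 44300*(-1/40065) = -8860/8013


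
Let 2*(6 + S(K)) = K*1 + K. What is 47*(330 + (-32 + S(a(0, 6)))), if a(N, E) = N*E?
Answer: 13724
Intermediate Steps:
a(N, E) = E*N
S(K) = -6 + K (S(K) = -6 + (K*1 + K)/2 = -6 + (K + K)/2 = -6 + (2*K)/2 = -6 + K)
47*(330 + (-32 + S(a(0, 6)))) = 47*(330 + (-32 + (-6 + 6*0))) = 47*(330 + (-32 + (-6 + 0))) = 47*(330 + (-32 - 6)) = 47*(330 - 38) = 47*292 = 13724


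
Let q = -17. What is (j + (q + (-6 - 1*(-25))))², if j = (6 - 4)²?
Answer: 36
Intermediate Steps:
j = 4 (j = 2² = 4)
(j + (q + (-6 - 1*(-25))))² = (4 + (-17 + (-6 - 1*(-25))))² = (4 + (-17 + (-6 + 25)))² = (4 + (-17 + 19))² = (4 + 2)² = 6² = 36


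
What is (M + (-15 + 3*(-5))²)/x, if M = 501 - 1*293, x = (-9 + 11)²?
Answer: 277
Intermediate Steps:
x = 4 (x = 2² = 4)
M = 208 (M = 501 - 293 = 208)
(M + (-15 + 3*(-5))²)/x = (208 + (-15 + 3*(-5))²)/4 = (208 + (-15 - 15)²)/4 = (208 + (-30)²)/4 = (208 + 900)/4 = (¼)*1108 = 277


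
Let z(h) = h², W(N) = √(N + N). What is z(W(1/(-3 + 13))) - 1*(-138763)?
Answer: 693816/5 ≈ 1.3876e+5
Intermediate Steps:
W(N) = √2*√N (W(N) = √(2*N) = √2*√N)
z(W(1/(-3 + 13))) - 1*(-138763) = (√2*√(1/(-3 + 13)))² - 1*(-138763) = (√2*√(1/10))² + 138763 = (√2*√(⅒))² + 138763 = (√2*(√10/10))² + 138763 = (√5/5)² + 138763 = ⅕ + 138763 = 693816/5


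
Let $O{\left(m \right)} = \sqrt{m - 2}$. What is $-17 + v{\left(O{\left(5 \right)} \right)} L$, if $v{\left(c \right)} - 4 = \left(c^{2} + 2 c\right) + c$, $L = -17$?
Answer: $-136 - 51 \sqrt{3} \approx -224.33$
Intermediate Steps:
$O{\left(m \right)} = \sqrt{-2 + m}$
$v{\left(c \right)} = 4 + c^{2} + 3 c$ ($v{\left(c \right)} = 4 + \left(\left(c^{2} + 2 c\right) + c\right) = 4 + \left(c^{2} + 3 c\right) = 4 + c^{2} + 3 c$)
$-17 + v{\left(O{\left(5 \right)} \right)} L = -17 + \left(4 + \left(\sqrt{-2 + 5}\right)^{2} + 3 \sqrt{-2 + 5}\right) \left(-17\right) = -17 + \left(4 + \left(\sqrt{3}\right)^{2} + 3 \sqrt{3}\right) \left(-17\right) = -17 + \left(4 + 3 + 3 \sqrt{3}\right) \left(-17\right) = -17 + \left(7 + 3 \sqrt{3}\right) \left(-17\right) = -17 - \left(119 + 51 \sqrt{3}\right) = -136 - 51 \sqrt{3}$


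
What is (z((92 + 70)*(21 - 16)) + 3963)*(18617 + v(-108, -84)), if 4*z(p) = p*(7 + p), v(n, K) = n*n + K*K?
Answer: 12650186307/2 ≈ 6.3251e+9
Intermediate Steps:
v(n, K) = K² + n² (v(n, K) = n² + K² = K² + n²)
z(p) = p*(7 + p)/4 (z(p) = (p*(7 + p))/4 = p*(7 + p)/4)
(z((92 + 70)*(21 - 16)) + 3963)*(18617 + v(-108, -84)) = (((92 + 70)*(21 - 16))*(7 + (92 + 70)*(21 - 16))/4 + 3963)*(18617 + ((-84)² + (-108)²)) = ((162*5)*(7 + 162*5)/4 + 3963)*(18617 + (7056 + 11664)) = ((¼)*810*(7 + 810) + 3963)*(18617 + 18720) = ((¼)*810*817 + 3963)*37337 = (330885/2 + 3963)*37337 = (338811/2)*37337 = 12650186307/2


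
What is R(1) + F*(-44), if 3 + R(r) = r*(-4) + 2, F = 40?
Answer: -1765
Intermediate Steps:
R(r) = -1 - 4*r (R(r) = -3 + (r*(-4) + 2) = -3 + (-4*r + 2) = -3 + (2 - 4*r) = -1 - 4*r)
R(1) + F*(-44) = (-1 - 4*1) + 40*(-44) = (-1 - 4) - 1760 = -5 - 1760 = -1765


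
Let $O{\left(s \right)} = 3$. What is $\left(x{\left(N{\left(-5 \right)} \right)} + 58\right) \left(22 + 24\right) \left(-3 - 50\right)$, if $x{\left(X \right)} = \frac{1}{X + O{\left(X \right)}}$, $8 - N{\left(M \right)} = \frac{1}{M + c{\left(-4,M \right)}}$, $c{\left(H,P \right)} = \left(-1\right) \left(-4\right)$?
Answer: $- \frac{849643}{6} \approx -1.4161 \cdot 10^{5}$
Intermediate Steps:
$c{\left(H,P \right)} = 4$
$N{\left(M \right)} = 8 - \frac{1}{4 + M}$ ($N{\left(M \right)} = 8 - \frac{1}{M + 4} = 8 - \frac{1}{4 + M}$)
$x{\left(X \right)} = \frac{1}{3 + X}$ ($x{\left(X \right)} = \frac{1}{X + 3} = \frac{1}{3 + X}$)
$\left(x{\left(N{\left(-5 \right)} \right)} + 58\right) \left(22 + 24\right) \left(-3 - 50\right) = \left(\frac{1}{3 + \frac{31 + 8 \left(-5\right)}{4 - 5}} + 58\right) \left(22 + 24\right) \left(-3 - 50\right) = \left(\frac{1}{3 + \frac{31 - 40}{-1}} + 58\right) 46 \left(-53\right) = \left(\frac{1}{3 - -9} + 58\right) \left(-2438\right) = \left(\frac{1}{3 + 9} + 58\right) \left(-2438\right) = \left(\frac{1}{12} + 58\right) \left(-2438\right) = \frac{697}{12} \left(-2438\right) = - \frac{849643}{6}$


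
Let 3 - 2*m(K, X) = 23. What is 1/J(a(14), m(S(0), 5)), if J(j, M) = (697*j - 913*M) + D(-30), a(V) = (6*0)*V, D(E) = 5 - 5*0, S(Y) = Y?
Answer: 1/9135 ≈ 0.00010947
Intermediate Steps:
m(K, X) = -10 (m(K, X) = 3/2 - 1/2*23 = 3/2 - 23/2 = -10)
D(E) = 5 (D(E) = 5 + 0 = 5)
a(V) = 0 (a(V) = 0*V = 0)
J(j, M) = 5 - 913*M + 697*j (J(j, M) = (697*j - 913*M) + 5 = (-913*M + 697*j) + 5 = 5 - 913*M + 697*j)
1/J(a(14), m(S(0), 5)) = 1/(5 - 913*(-10) + 697*0) = 1/(5 + 9130 + 0) = 1/9135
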